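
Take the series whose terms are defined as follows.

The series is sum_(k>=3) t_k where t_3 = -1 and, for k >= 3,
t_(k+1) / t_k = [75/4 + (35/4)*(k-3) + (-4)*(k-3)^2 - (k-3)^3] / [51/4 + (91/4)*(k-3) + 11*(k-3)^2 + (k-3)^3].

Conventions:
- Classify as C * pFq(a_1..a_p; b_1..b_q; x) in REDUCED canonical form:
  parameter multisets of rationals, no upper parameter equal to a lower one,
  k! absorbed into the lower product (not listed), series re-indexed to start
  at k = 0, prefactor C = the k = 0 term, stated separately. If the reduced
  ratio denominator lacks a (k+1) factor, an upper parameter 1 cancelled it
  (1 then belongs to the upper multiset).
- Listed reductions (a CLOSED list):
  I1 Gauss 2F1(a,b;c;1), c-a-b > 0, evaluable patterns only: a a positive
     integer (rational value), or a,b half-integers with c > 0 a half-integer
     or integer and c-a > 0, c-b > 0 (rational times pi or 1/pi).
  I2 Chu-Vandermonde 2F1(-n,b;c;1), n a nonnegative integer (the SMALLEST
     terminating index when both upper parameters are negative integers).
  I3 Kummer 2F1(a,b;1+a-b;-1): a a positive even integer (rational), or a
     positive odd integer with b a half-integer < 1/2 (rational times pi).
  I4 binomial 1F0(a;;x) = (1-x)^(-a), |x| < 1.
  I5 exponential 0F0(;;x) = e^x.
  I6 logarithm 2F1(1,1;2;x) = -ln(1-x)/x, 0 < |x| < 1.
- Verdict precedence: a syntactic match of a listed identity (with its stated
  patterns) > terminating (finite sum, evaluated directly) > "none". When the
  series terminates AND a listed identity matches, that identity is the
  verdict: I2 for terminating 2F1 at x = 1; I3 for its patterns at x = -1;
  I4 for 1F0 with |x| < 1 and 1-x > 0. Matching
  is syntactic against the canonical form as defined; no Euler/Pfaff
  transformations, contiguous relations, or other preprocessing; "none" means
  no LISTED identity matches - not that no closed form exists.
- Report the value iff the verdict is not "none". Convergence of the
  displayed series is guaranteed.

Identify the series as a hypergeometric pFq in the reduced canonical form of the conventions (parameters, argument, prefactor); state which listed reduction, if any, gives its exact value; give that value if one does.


x = -1 here; the reduced form reads 2F1, upper {-5/2, 5}, lower {17/2}, C = -1. Verdict: Kummer's theorem (I3) matches (x = -1; c = 17/2 equals 1+a-b for upper {-5/2, 5}: listed pattern). Sum: (-135135/131072) * pi.

Key step: t_0 = -1 here, and factor the ratio over Q (C = -1, x = -1): negated roots = parameters.
Step ratio: r(k) = (-1) * (k-5/2) (k+5) / [(k+17/2) (k+1)] - rational in k, leading ratio (-1); with t_0 = -1, classification follows.


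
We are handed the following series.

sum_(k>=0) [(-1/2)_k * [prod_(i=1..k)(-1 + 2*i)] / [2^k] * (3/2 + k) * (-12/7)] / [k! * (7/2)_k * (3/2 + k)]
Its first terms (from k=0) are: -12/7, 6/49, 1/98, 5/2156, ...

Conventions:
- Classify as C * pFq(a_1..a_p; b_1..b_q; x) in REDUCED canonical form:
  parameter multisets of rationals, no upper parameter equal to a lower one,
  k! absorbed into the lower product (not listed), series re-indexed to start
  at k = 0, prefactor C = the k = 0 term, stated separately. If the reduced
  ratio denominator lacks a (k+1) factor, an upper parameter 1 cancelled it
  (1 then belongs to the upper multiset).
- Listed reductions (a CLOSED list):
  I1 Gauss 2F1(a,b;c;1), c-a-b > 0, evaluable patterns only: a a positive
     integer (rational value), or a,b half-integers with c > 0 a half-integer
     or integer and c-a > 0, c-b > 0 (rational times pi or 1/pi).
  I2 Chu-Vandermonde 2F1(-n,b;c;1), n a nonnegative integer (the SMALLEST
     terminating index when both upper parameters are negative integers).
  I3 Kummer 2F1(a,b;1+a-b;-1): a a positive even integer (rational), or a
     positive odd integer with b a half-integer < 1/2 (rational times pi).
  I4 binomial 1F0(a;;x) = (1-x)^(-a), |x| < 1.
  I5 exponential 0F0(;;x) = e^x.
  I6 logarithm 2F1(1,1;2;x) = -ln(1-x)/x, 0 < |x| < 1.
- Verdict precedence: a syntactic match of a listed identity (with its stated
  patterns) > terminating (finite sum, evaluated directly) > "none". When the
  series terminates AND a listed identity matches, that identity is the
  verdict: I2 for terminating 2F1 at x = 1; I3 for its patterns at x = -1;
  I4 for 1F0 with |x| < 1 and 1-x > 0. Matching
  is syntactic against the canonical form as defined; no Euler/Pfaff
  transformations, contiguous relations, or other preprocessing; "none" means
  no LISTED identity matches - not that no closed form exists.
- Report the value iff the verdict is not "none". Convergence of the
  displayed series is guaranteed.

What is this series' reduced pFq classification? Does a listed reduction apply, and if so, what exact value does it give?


With C = -12/7: the canonical form is 2F1(-1/2, 1/2; 7/2; 1). Verdict: Gauss (I1, half-integer pattern) applies (x = 1; upper {-1/2, 1/2} half-integers, c = 7/2 in the evaluable pattern). Sum: (-225/448) * pi.

Key step: with t_0 = -12/7, the odd product 1*3*...*(2k-1) (C = -12/7, x = 1) is 2^k (1/2)_k.
Term ratio: r(k) = 1 * (k-1/2) (k+1/2) / [(k+7/2) (k+1)] - rational in k. x = 1; t_0 = -12/7; negate the roots.


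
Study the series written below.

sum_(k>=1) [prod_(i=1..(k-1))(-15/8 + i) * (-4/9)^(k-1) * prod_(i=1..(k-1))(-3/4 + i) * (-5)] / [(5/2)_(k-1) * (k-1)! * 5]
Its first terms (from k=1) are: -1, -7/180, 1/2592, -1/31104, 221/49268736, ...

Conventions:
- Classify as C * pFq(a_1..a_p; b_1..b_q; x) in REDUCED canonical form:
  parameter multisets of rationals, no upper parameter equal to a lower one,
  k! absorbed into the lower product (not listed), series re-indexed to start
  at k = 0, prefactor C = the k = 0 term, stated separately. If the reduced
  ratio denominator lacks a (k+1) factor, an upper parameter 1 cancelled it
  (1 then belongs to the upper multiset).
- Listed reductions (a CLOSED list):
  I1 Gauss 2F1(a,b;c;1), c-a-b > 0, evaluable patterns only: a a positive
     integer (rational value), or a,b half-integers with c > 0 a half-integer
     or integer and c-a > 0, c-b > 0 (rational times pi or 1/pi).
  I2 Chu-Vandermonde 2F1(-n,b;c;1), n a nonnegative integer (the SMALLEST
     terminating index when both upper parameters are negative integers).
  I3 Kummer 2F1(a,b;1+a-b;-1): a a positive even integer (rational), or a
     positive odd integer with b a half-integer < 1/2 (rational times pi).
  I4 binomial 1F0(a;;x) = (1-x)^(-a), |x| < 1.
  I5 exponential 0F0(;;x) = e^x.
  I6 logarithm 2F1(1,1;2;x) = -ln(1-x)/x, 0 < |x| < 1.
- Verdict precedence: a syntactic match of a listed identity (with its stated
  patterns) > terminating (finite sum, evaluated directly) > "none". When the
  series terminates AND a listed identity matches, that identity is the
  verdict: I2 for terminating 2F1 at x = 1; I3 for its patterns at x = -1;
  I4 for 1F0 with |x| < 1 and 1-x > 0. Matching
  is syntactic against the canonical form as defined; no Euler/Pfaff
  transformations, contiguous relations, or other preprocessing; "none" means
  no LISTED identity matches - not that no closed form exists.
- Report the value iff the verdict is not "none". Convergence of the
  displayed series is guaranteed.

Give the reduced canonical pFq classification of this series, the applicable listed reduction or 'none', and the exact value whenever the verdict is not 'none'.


Canonical form: C = -1 times 2F1 with upper {-7/8, 1/4}, lower {5/2}, x = -4/9. Verdict: none here - no I1-I6 shape fits x = -4/9 with lower {5/2}.

The tell: from the first term -1: the running product (C = -1) telescopes to a rising factorial.
Step ratio: r(k) = (-4/9) * (k-7/8) (k+1/4) / [(k+5/2) (k+1)] - rational; roots negated = parameters, x = (-4/9), C = -1.


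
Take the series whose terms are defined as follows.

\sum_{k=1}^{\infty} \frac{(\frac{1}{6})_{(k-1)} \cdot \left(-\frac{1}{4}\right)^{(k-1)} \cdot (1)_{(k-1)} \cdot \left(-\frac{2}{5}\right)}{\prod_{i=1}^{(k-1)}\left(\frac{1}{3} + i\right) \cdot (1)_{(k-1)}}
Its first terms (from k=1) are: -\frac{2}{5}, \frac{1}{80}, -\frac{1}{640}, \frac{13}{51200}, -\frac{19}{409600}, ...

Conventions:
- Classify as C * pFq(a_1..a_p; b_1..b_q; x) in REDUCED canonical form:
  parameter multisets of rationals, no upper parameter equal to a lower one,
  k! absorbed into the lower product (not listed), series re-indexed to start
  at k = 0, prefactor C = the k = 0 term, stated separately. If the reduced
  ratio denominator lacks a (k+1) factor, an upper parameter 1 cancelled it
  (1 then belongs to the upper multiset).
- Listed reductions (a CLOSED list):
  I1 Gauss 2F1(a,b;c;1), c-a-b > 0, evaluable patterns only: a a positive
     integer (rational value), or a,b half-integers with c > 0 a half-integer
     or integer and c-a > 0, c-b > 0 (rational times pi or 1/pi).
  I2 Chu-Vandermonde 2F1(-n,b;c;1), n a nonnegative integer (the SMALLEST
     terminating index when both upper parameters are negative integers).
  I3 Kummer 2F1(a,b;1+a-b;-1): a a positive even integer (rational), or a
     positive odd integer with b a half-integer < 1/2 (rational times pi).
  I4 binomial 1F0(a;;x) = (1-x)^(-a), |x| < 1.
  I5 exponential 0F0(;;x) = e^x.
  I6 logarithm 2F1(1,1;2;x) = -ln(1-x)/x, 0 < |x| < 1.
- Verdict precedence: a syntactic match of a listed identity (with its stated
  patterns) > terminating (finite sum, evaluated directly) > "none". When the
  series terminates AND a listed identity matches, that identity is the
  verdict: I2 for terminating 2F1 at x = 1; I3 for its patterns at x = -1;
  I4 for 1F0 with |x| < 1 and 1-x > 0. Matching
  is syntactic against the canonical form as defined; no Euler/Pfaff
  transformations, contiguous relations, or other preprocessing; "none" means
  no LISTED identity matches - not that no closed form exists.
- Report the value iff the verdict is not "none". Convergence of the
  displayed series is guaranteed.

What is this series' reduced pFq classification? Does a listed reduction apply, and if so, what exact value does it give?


Reduced: x = -\frac{1}{4}, 2F1, upper = {\frac{1}{6}, 1}, lower = {\frac{4}{3}}, C = -\frac{2}{5}. Verdict: none. A 2F1 with upper {\frac{1}{6}, 1} fits none of I1-I6 at x = -\frac{1}{4}; the sum runs forever.

First insight: t_0 = -\frac{2}{5} here, and (1)_k (prefactor -2/5) is k! itself.
Step ratio: r(k) = -\frac{1}{4} * (k+\frac{1}{6}) (k+1) / [(k+\frac{4}{3}) (k+1)] - rational in k, leading ratio -\frac{1}{4}; with t_0 = -\frac{2}{5}, classification follows.


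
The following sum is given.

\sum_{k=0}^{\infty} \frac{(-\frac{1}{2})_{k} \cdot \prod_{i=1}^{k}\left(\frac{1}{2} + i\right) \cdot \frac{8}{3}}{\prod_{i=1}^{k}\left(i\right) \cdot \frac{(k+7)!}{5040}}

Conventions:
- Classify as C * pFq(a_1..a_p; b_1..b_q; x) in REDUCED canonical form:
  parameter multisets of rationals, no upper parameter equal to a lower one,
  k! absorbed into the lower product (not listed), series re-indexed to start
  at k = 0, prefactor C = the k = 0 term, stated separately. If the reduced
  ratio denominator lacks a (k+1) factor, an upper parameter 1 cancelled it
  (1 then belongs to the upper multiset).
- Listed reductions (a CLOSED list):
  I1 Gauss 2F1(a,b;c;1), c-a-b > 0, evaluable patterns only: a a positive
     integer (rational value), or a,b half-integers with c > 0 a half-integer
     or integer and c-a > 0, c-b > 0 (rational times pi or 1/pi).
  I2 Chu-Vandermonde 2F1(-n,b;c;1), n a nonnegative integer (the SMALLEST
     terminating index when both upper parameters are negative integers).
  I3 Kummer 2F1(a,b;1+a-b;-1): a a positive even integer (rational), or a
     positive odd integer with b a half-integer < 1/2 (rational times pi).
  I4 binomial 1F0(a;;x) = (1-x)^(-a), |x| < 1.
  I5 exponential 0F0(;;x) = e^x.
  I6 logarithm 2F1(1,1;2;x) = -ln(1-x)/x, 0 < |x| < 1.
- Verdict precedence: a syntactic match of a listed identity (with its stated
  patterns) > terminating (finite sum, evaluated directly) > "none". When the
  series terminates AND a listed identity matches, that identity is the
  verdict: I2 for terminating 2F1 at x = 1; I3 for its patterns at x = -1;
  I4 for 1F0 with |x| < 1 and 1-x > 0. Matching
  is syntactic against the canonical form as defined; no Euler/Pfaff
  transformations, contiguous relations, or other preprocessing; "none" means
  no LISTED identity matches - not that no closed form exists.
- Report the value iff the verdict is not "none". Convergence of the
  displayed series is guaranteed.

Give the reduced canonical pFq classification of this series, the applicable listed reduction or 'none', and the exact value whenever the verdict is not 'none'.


The tell: from the first term \frac{8}{3}: the product of the first k integers (prefactor 8/3) is k!.
Term ratio: r(k) = 1 * (k-\frac{1}{2}) (k+\frac{3}{2}) / [(k+8) (k+1)] - poly over poly, x = 1 from leading terms; C = \frac{8}{3} at k = 0.

Classification (C = \frac{8}{3}): 2F1 with upper {-\frac{1}{2}, \frac{3}{2}}, lower {8}, argument x = 1. Verdict: Gauss's theorem I1 (half-integer case) applies (x = 1; upper {-\frac{1}{2}, \frac{3}{2}} half-integers, c = 8 in the evaluable pattern). Sum: \frac{33554432}{4459455} / \pi.


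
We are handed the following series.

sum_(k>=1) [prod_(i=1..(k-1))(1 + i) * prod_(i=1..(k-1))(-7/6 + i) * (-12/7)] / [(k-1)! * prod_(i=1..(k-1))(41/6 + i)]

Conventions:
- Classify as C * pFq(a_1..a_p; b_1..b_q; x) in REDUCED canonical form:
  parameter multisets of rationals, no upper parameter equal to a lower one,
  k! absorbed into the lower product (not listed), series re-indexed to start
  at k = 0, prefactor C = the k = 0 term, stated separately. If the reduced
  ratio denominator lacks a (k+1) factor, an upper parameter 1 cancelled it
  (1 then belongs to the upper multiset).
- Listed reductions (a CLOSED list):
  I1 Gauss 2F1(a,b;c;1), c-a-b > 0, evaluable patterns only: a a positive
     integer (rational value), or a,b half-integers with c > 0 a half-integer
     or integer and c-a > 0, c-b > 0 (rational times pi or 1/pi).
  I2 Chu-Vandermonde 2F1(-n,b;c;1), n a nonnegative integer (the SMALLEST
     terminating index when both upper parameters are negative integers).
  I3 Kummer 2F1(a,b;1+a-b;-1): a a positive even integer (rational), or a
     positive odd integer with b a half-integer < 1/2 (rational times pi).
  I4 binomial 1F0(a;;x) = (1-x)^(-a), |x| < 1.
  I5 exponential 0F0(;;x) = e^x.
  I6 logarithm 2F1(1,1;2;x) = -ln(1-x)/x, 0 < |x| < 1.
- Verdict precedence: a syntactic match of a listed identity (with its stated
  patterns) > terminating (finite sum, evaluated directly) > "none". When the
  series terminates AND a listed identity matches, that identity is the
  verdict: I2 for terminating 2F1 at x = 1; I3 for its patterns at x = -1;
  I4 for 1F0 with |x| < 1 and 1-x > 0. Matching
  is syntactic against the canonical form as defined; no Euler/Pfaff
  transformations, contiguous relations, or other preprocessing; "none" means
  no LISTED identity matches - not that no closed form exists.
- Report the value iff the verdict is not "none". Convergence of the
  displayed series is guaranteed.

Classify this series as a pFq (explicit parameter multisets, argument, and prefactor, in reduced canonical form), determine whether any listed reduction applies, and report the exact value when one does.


The series (x = 1) is 2F1: upper {-1/6, 2}, lower {47/6}, prefactor -12/7. Verdict (x = 1): Gauss's theorem (I1) applies (x = 1: the Gamma ratio telescopes since c-a-b = 6 > 0 and a = 2 in Z>0). Sum: -205/126.

First insight: from the first term -12/7: the running product (C = -12/7, x = 1) telescopes to a rising factorial.
Adjacent-term ratio: r(k) = 1 * (k-1/6) (k+2) / [(k+47/6) (k+1)] - rational in k, leading ratio 1; with t_0 = -12/7, classification follows.


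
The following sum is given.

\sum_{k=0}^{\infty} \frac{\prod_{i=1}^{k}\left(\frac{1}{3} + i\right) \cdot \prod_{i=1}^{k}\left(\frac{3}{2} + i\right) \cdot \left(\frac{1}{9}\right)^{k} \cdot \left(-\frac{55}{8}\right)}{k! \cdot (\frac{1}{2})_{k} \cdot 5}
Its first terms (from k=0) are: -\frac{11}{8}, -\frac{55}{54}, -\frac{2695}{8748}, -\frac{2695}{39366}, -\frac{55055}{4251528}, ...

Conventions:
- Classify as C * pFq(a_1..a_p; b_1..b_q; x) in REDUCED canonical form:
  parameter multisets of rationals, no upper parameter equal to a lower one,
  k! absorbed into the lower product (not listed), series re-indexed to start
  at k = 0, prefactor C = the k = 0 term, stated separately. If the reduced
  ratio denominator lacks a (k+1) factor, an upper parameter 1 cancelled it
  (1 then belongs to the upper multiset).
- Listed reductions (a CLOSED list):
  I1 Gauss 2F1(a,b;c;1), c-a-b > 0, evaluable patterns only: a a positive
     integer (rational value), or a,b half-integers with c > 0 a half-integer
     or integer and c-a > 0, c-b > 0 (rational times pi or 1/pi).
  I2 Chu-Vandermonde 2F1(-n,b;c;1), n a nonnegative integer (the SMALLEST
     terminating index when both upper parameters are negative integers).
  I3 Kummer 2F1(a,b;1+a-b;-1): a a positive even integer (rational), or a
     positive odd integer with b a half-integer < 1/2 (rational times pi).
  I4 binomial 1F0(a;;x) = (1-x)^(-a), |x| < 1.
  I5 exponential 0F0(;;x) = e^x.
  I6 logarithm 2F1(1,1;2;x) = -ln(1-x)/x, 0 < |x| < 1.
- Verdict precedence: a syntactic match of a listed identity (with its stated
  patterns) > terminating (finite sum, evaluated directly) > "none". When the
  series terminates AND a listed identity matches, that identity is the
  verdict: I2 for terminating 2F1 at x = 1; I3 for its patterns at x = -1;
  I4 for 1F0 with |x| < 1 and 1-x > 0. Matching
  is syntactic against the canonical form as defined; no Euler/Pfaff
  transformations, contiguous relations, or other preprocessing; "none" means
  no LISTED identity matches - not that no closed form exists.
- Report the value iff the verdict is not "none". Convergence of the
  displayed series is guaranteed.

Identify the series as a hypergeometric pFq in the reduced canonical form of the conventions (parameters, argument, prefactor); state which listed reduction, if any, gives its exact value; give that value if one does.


Reduced: x = \frac{1}{9}, 2F1, upper = {\frac{4}{3}, \frac{5}{2}}, lower = {\frac{1}{2}}, C = -\frac{11}{8}. Verdict: none. Every listed pattern misses the 2F1 form at \frac{1}{9}, upper {\frac{4}{3}, \frac{5}{2}}.

First insight: from the first term -\frac{11}{8}: the running product (prefactor -11/8) telescopes to a rising factorial.
Step ratio: r(k) = \frac{1}{9} * (k+\frac{4}{3}) (k+\frac{5}{2}) / [(k+\frac{1}{2}) (k+1)] - poly over poly, x = \frac{1}{9} from leading terms; C = -\frac{11}{8} at k = 0.


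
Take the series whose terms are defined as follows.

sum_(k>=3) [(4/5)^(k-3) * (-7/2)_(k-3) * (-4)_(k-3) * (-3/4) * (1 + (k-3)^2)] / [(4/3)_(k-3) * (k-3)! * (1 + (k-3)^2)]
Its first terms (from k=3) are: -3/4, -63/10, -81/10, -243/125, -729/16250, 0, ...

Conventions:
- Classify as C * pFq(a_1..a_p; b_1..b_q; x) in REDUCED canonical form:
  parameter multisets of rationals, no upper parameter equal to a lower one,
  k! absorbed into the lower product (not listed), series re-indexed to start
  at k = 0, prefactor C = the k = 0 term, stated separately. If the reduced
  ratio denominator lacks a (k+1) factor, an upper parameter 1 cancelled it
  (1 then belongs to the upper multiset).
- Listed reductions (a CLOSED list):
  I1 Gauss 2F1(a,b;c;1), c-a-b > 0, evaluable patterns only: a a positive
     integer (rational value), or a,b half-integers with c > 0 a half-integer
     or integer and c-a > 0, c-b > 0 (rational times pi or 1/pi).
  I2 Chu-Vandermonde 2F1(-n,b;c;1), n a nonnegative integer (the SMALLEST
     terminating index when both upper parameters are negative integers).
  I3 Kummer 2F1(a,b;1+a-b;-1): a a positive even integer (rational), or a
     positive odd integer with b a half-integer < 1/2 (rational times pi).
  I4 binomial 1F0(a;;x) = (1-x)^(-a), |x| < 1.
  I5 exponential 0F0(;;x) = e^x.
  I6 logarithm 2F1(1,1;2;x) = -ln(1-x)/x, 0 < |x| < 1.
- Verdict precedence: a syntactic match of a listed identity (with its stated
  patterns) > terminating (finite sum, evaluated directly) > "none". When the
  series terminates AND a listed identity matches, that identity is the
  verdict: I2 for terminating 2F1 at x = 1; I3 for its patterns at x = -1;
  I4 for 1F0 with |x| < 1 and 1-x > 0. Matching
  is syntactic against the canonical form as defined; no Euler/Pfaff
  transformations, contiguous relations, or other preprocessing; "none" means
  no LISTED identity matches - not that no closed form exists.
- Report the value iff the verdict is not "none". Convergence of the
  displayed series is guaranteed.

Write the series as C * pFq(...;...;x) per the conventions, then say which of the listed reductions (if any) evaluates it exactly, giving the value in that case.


With C = -3/4: the canonical form is 2F1(-4, -7/2; 4/3; 4/5). Verdict: terminating. (-4)_k vanishes past k = 4, leaving a 5-term sum, computed directly. Exact value: -557013/32500.

Key step: t_0 being -3/4, striking the common factor k^2 + 1 reduces the term (C = -3/4, x = 4/5).
Ratio: r(k) = (4/5) * (k-4) (k-7/2) / [(k+4/3) (k+1)] - rational in k. x = (4/5); t_0 = -3/4; negate the roots.


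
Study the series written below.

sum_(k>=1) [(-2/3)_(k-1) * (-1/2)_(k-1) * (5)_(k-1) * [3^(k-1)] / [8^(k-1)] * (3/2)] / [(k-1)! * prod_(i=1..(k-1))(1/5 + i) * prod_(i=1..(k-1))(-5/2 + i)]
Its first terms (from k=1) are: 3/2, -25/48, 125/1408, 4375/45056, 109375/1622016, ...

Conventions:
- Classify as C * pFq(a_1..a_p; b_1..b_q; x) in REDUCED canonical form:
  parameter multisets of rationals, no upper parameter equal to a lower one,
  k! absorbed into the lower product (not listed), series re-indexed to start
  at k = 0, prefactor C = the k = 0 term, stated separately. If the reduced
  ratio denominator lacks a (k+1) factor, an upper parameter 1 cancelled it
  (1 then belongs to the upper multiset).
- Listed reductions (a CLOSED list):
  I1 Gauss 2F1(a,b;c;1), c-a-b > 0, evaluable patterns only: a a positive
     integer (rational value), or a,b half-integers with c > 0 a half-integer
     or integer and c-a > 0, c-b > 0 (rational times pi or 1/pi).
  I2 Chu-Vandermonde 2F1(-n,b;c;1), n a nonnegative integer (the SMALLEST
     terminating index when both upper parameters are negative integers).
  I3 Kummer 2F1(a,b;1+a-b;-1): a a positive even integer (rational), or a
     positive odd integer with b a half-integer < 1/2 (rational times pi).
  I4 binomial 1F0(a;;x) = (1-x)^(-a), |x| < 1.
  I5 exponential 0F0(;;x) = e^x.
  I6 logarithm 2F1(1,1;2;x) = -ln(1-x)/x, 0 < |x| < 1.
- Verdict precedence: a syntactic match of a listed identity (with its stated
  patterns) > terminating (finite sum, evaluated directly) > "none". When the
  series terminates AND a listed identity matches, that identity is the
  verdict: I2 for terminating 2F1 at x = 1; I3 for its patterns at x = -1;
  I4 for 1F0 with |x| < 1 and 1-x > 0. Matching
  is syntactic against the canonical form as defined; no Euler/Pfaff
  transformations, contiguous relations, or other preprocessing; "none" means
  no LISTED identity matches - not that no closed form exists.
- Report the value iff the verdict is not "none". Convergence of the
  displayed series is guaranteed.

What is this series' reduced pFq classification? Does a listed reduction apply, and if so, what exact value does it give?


Prefactor 3/2, argument 3/8: 3F2 with upper {-2/3, -1/2, 5} over lower {-3/2, 6/5}. Verdict: none (x = 3/8): each listed identity misses the multisets {-2/3, -1/2, 5} ; {-3/2, 6/5}.

The tell: with t_0 = 3/2, the lower running product (prefactor 3/2) is a rising factorial.
Adjacent-term ratio: r(k) = (3/8) * (k-2/3) (k-1/2) (k+5) / [(k-3/2) (k+6/5) (k+1)] ; factor over Q: parameters, x = (3/8), and C = 3/2.


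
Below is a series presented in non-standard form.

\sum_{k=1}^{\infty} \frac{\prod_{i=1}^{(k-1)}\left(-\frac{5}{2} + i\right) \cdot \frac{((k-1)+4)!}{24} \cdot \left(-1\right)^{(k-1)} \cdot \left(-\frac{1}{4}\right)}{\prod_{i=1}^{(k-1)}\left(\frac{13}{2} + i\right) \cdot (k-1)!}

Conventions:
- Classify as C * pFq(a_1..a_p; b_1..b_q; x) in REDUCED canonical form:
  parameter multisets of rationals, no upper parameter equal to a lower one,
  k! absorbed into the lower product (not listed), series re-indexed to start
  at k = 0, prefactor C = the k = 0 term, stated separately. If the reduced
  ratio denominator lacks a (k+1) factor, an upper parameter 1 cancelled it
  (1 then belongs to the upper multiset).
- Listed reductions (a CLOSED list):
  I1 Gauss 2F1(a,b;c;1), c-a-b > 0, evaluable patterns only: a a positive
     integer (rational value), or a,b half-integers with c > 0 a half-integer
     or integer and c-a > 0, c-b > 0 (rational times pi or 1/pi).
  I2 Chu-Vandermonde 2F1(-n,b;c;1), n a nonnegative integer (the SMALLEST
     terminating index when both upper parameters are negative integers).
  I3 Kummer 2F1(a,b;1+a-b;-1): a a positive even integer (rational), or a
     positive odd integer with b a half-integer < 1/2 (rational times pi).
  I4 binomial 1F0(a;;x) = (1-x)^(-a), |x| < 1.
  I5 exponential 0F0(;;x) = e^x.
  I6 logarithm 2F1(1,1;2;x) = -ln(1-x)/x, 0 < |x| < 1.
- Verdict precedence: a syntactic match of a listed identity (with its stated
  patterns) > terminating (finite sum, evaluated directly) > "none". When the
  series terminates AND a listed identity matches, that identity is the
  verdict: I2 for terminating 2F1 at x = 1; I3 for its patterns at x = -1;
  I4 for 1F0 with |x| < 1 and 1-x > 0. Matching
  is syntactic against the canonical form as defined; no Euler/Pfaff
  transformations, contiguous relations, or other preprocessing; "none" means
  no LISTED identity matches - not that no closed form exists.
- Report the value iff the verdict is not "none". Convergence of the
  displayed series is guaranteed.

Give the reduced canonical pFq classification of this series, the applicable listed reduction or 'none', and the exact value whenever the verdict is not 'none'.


Reduced: x = -1, 2F1, upper = {-\frac{3}{2}, 5}, lower = {\frac{15}{2}}, C = -\frac{1}{4}. Verdict: Kummer (I3) applies (x = -1; c = \frac{15}{2} equals 1+a-b for upper {-\frac{3}{2}, 5}: listed pattern). Value: \left(-\frac{45045}{262144}\right) \cdot \pi.

First insight: x = -1 and the factorial ratio (C = -1/4) (k+a-1)!/(a-1)! is a rising factorial (a)_k.
Step ratio: r(k) = -1 * (k-\frac{3}{2}) (k+5) / [(k+\frac{15}{2}) (k+1)] - rational; roots negated = parameters, x = -1, C = -\frac{1}{4}.


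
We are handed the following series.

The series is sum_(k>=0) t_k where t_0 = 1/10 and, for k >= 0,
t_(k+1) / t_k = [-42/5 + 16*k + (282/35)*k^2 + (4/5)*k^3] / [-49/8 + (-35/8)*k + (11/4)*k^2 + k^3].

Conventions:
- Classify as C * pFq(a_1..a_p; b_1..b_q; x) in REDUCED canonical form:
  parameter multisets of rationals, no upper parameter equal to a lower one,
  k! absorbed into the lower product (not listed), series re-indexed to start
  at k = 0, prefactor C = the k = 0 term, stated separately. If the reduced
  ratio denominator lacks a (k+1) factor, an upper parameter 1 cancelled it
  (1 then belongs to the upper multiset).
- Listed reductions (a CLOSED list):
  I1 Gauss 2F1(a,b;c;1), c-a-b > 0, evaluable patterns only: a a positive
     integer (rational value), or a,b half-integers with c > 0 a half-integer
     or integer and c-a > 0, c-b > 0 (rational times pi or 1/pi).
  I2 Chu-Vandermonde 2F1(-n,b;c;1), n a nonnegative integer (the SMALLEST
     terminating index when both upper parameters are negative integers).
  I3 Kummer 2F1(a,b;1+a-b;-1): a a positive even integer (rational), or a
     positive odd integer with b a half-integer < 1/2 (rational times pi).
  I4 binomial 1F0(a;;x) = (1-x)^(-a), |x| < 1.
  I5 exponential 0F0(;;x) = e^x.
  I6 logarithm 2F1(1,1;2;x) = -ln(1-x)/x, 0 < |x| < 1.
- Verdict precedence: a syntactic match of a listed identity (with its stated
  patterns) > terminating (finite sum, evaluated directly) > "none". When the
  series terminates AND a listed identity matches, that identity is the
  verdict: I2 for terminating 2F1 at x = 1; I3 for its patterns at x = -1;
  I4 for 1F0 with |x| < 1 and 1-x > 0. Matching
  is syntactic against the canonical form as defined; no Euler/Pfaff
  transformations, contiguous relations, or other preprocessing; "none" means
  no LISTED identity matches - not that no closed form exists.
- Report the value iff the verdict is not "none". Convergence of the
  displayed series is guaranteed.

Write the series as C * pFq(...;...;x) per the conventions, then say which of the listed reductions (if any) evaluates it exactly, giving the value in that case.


Prefactor 1/10, argument 4/5: 2F1 with upper {-3/7, 7} over lower {-7/4}. Verdict: none here - no I1-I6 shape fits x = 4/5 with lower {-7/4}.

Structural cue: from the first term 1/10: the expanded ratio factors over Q; C = 1/10, x = 4/5, roots give parameters.
Step ratio: r(k) = (4/5) * (k-3/7) (k+7) / [(k-7/4) (k+1)] - rational; roots negated = parameters, x = (4/5), C = 1/10.


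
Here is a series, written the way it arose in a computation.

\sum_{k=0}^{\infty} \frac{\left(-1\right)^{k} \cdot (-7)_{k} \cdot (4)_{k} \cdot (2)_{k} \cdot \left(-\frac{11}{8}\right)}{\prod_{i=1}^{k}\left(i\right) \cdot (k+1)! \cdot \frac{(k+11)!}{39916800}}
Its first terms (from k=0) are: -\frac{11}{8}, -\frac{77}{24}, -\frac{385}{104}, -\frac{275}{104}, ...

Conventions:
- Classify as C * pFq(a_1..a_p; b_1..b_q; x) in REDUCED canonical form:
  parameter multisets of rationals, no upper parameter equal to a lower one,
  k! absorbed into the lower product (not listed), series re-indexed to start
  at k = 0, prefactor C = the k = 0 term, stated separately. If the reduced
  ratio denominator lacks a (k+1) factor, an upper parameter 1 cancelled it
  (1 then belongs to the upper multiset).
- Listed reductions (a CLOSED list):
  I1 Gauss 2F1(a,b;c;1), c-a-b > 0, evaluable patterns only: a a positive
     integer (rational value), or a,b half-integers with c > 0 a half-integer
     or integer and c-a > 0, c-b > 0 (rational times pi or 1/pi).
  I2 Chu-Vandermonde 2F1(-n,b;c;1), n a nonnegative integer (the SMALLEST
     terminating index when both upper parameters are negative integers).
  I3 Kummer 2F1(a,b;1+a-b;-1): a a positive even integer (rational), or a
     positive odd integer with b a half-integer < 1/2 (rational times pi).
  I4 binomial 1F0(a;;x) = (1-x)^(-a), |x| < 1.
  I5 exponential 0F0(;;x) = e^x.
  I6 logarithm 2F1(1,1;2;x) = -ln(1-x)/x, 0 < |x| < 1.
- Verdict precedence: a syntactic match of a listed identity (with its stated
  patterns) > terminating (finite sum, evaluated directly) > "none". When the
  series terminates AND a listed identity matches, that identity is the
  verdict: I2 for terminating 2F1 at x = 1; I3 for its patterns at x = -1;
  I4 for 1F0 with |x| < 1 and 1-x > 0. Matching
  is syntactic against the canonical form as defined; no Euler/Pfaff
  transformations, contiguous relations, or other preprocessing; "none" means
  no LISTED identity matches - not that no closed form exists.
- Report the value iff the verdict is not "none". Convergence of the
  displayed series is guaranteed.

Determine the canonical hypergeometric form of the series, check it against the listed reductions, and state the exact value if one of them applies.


With C = -\frac{11}{8}: the canonical form is 2F1(-7, 4; 12; -1). Verdict (x = -1): Kummer's theorem (I3) applies (x = -1; c = 12 equals 1+a-b for upper {-7, 4}: listed pattern). Value: -\frac{605}{48}.

Structural cue: with t_0 = -\frac{11}{8}, the denominator's factorial ratio (C = -11/8, x = -1) is a lower Pochhammer.
Adjacent-term ratio: r(k) = -1 * (k-7) (k+4) / [(k+12) (k+1)] - rational in k. x = -1; t_0 = -\frac{11}{8}; negate the roots.


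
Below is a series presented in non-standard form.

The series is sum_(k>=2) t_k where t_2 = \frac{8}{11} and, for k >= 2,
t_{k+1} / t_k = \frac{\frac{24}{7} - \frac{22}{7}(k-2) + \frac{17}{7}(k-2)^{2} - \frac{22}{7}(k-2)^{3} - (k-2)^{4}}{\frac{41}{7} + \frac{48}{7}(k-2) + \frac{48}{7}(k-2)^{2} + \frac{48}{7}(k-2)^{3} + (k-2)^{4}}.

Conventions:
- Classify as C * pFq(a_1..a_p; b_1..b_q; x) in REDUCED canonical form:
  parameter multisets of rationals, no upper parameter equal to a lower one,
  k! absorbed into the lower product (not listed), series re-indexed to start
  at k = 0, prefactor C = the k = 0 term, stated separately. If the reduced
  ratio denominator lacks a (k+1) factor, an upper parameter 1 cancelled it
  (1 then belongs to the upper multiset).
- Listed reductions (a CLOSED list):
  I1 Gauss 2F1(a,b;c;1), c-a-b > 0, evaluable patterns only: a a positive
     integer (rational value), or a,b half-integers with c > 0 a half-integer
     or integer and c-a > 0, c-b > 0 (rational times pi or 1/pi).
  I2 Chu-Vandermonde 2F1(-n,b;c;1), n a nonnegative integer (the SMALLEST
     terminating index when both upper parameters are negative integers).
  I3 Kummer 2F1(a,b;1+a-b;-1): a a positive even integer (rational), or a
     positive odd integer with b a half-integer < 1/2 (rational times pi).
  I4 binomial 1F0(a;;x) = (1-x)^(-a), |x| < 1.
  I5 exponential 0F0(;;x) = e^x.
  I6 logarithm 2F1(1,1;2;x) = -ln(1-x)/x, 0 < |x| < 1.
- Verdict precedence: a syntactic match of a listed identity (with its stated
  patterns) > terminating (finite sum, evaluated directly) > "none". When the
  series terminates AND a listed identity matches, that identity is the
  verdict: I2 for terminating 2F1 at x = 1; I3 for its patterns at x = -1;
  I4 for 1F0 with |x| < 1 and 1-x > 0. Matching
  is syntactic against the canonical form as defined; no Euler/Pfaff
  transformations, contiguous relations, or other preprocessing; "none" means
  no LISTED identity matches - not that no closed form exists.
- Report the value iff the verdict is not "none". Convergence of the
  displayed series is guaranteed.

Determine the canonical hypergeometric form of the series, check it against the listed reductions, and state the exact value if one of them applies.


The tell: with t_0 = \frac{8}{11}, the ratio is unreduced: k^2 + 1 divides both sides (prefactor 8/11).
Ratio: r(k) = -1 * (k-\frac{6}{7}) (k+4) / [(k+\frac{41}{7}) (k+1)] - rational in k, leading ratio -1; with t_0 = \frac{8}{11}, classification follows.

This is \frac{8}{11} * 2F1(-\frac{6}{7}, 4; \frac{41}{7}; -1) in reduced canonical form. Verdict (x = -1): Kummer (I3) applies (x = -1; c = \frac{41}{7} equals 1+a-b for upper {-\frac{6}{7}, 4}: listed pattern). Exact value: \frac{612}{539}.


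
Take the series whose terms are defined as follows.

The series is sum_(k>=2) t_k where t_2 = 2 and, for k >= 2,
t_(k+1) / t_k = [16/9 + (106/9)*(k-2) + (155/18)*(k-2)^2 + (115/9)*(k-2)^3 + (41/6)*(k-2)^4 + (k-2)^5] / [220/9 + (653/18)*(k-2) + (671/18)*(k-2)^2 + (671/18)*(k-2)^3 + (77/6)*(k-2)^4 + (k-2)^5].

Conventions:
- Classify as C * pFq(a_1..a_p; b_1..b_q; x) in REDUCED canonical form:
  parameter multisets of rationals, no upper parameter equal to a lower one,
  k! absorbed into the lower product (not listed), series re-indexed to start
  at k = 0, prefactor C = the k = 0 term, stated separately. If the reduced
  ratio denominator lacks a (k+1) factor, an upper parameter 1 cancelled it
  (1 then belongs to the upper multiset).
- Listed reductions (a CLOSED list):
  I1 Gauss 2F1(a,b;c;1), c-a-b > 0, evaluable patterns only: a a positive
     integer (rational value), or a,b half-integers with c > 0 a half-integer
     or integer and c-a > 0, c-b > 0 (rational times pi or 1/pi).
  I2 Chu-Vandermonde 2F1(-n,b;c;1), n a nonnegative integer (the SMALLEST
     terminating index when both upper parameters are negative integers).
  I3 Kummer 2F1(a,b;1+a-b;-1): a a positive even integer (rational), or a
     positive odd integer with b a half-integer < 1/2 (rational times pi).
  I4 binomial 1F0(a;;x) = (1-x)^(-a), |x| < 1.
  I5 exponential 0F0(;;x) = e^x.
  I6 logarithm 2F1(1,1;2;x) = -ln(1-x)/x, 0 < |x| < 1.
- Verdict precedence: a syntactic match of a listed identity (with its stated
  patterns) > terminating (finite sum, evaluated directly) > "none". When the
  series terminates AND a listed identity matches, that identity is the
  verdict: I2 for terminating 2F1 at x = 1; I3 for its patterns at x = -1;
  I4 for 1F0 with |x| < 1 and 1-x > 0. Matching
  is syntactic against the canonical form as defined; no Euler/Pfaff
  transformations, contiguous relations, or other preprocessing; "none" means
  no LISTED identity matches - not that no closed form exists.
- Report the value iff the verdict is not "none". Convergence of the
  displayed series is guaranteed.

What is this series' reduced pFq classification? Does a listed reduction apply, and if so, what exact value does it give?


Prefactor 2, argument 1: 2F1 with upper {1/6, 4} over lower {55/6}. Verdict: Gauss's theorem (I1) applies (x = 1: the Gamma ratio telescopes since c-a-b = 5 > 0 and a = 4 in Z>0). Sum: 345247/155520.

Key observation: t_0 = 2 here, and roots of the ratio polynomials (C = 2) are the negated parameters.
Ratio: r(k) = 1 * (k+1/6) (k+4) / [(k+55/6) (k+1)] - rational; roots negated = parameters, x = 1, C = 2.


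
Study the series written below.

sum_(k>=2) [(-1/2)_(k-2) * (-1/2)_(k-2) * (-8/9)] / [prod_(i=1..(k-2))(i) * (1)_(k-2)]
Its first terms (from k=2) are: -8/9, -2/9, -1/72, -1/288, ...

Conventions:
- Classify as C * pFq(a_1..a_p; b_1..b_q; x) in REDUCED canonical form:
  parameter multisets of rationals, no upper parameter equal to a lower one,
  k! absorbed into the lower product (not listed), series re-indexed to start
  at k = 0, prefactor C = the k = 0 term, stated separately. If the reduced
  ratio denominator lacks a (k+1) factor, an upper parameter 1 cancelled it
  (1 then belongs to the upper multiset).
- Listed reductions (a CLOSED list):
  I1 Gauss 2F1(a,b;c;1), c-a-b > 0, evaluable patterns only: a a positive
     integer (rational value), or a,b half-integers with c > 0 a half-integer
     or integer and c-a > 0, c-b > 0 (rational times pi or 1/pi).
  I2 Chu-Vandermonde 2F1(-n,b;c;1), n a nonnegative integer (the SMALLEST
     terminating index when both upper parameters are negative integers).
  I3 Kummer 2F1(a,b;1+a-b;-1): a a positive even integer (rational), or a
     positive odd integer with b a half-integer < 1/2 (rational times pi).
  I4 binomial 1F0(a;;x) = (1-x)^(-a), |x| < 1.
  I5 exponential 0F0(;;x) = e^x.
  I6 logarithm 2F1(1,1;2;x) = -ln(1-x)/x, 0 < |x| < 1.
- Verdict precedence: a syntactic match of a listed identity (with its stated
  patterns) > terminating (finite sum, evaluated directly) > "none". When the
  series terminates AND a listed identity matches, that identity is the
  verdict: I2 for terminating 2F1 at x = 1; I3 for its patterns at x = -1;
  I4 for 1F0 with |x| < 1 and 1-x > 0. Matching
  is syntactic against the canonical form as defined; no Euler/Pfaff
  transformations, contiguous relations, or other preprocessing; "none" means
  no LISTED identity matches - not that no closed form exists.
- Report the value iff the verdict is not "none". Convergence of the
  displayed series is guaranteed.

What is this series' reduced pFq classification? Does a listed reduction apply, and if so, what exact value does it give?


Prefactor -8/9, argument 1: 2F1 with upper {-1/2, -1/2} over lower {1}. Verdict at x = 1: Gauss's theorem I1 (half-integer case) matches (x = 1; upper {-1/2, -1/2} half-integers, c = 1 in the evaluable pattern). Exact value: (-32/9) / pi.

The tell: with t_0 = -8/9, the product of the first k integers (prefactor -8/9) is k!.
Ratio: r(k) = 1 * (k-1/2) (k-1/2) / [(k+1) (k+1)] - poly over poly, x = 1 from leading terms; C = -8/9 at k = 0.


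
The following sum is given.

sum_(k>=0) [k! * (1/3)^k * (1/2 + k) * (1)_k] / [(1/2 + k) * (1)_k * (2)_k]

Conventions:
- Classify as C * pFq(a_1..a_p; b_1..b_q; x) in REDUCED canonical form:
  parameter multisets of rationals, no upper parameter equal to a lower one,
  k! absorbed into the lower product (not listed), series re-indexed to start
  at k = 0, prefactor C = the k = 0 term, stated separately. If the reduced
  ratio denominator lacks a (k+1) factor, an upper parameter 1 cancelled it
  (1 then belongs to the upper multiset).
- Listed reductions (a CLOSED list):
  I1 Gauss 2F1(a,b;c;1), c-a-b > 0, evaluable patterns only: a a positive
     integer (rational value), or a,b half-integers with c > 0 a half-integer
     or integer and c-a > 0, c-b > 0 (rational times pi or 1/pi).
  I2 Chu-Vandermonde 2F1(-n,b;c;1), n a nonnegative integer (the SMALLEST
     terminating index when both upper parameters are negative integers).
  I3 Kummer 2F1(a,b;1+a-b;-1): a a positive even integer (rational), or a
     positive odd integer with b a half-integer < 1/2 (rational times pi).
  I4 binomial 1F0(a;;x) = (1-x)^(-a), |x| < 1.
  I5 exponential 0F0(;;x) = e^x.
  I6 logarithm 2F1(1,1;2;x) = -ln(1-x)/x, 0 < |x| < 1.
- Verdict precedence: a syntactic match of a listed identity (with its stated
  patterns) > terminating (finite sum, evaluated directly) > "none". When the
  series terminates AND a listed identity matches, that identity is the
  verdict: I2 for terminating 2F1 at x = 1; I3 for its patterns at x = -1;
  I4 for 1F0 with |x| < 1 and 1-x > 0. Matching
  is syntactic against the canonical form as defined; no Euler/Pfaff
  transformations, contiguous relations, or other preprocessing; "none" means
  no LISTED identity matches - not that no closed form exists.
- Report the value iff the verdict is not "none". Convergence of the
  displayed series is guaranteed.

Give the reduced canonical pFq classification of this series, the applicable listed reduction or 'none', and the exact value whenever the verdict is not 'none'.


Classification (C = 1): 2F1 with upper {1, 1}, lower {2}, argument x = 1/3. Verdict: the logarithmic series (I6) matches (the logarithm: parameters (1,1;2), x = 1/3). Hence: (-3) * ln(2/3).

The tell: with t_0 = 1, the factor k + 1/2 cancels (top and bottom), leaving C = 1, x = 1/3.
Term ratio: r(k) = (1/3) * (k+1) (k+1) / [(k+2) (k+1)] - rational in k, leading ratio (1/3); with t_0 = 1, classification follows.
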